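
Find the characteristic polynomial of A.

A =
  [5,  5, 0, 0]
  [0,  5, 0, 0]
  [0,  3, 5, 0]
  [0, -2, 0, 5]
x^4 - 20*x^3 + 150*x^2 - 500*x + 625

Expanding det(x·I − A) (e.g. by cofactor expansion or by noting that A is similar to its Jordan form J, which has the same characteristic polynomial as A) gives
  χ_A(x) = x^4 - 20*x^3 + 150*x^2 - 500*x + 625
which factors as (x - 5)^4. The eigenvalues (with algebraic multiplicities) are λ = 5 with multiplicity 4.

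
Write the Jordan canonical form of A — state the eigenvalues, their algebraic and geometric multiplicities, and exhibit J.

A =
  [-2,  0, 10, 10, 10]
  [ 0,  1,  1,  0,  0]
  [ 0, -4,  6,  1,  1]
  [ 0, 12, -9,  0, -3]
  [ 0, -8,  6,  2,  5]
J_1(-2) ⊕ J_3(3) ⊕ J_1(3)

The characteristic polynomial is
  det(x·I − A) = x^5 - 10*x^4 + 30*x^3 - 135*x + 162 = (x - 3)^4*(x + 2)

Eigenvalues and multiplicities (the geometric multiplicity of λ is n − rank(A − λI), which equals the number of Jordan blocks for λ):
  λ = -2: algebraic multiplicity = 1, geometric multiplicity = 1
  λ = 3: algebraic multiplicity = 4, geometric multiplicity = 2

Determining the block sizes for each eigenvalue:
  λ = -2: one block (gm = 1), so the single block has size am = 1 → block sizes [1]
  λ = 3: with am = 4 and gm = 2, the partition is not yet determined (e.g. several partitions of 4 into 2 parts exist). Let N = A − (3)·I. Computing rank(N^1) = 3, rank(N^2) = 2, rank(N^3) = 1; the number of blocks of size ≥ j is rank(N^{j−1}) − rank(N^j), giving [2, 1, 1]. So we have 1 block(s) of size 3, 1 block(s) of size 1 → block sizes [3, 1]

Assembling the blocks gives a Jordan form
J =
  [-2, 0, 0, 0, 0]
  [ 0, 3, 1, 0, 0]
  [ 0, 0, 3, 1, 0]
  [ 0, 0, 0, 3, 0]
  [ 0, 0, 0, 0, 3]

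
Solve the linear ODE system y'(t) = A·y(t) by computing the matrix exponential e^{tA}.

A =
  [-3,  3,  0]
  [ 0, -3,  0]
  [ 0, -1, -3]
e^{tA} =
  [exp(-3*t), 3*t*exp(-3*t), 0]
  [0, exp(-3*t), 0]
  [0, -t*exp(-3*t), exp(-3*t)]

Strategy: write A = P · J · P⁻¹ where J is a Jordan canonical form, so e^{tA} = P · e^{tJ} · P⁻¹, and e^{tJ} can be computed block-by-block.

A has Jordan form
J =
  [-3,  1,  0]
  [ 0, -3,  0]
  [ 0,  0, -3]
(up to reordering of blocks).

Per-block formulas:
  For a 2×2 Jordan block J_2(-3): exp(t · J_2(-3)) = e^(-3t)·(I + t·N), where N is the 2×2 nilpotent shift.
  For a 1×1 block at λ = -3: exp(t · [-3]) = [e^(-3t)].

After assembling e^{tJ} and conjugating by P, we get:

e^{tA} =
  [exp(-3*t), 3*t*exp(-3*t), 0]
  [0, exp(-3*t), 0]
  [0, -t*exp(-3*t), exp(-3*t)]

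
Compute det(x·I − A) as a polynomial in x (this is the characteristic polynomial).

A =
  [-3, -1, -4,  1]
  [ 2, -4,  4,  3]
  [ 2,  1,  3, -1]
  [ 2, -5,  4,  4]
x^4 - 2*x^2 + 1

Expanding det(x·I − A) (e.g. by cofactor expansion or by noting that A is similar to its Jordan form J, which has the same characteristic polynomial as A) gives
  χ_A(x) = x^4 - 2*x^2 + 1
which factors as (x - 1)^2*(x + 1)^2. The eigenvalues (with algebraic multiplicities) are λ = -1 with multiplicity 2, λ = 1 with multiplicity 2.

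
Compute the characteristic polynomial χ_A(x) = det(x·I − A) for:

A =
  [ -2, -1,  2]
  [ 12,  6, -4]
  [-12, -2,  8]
x^3 - 12*x^2 + 48*x - 64

Expanding det(x·I − A) (e.g. by cofactor expansion or by noting that A is similar to its Jordan form J, which has the same characteristic polynomial as A) gives
  χ_A(x) = x^3 - 12*x^2 + 48*x - 64
which factors as (x - 4)^3. The eigenvalues (with algebraic multiplicities) are λ = 4 with multiplicity 3.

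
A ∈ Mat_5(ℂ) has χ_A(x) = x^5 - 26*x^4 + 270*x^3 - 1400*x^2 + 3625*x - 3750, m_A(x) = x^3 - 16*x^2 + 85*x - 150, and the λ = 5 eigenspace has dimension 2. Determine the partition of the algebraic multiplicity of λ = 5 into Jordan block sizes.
Block sizes for λ = 5: [2, 2]

Step 1 — from the characteristic polynomial, algebraic multiplicity of λ = 5 is 4. From dim ker(A − (5)·I) = 2, there are exactly 2 Jordan blocks for λ = 5.
Step 2 — from the minimal polynomial, the factor (x − 5)^2 tells us the largest block for λ = 5 has size 2.
Step 3 — with total size 4, 2 blocks, and largest block 2, the block sizes (in nonincreasing order) are [2, 2].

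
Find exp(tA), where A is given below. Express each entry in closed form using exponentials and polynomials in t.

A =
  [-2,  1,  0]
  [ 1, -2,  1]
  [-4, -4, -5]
e^{tA} =
  [t^2*exp(-3*t) + t*exp(-3*t) + exp(-3*t), t^2*exp(-3*t) + t*exp(-3*t), t^2*exp(-3*t)/2]
  [-t^2*exp(-3*t) + t*exp(-3*t), -t^2*exp(-3*t) + t*exp(-3*t) + exp(-3*t), -t^2*exp(-3*t)/2 + t*exp(-3*t)]
  [-4*t*exp(-3*t), -4*t*exp(-3*t), -2*t*exp(-3*t) + exp(-3*t)]

Strategy: write A = P · J · P⁻¹ where J is a Jordan canonical form, so e^{tA} = P · e^{tJ} · P⁻¹, and e^{tJ} can be computed block-by-block.

A has Jordan form
J =
  [-3,  1,  0]
  [ 0, -3,  1]
  [ 0,  0, -3]
(up to reordering of blocks).

Per-block formulas:
  For a 3×3 Jordan block J_3(-3): exp(t · J_3(-3)) = e^(-3t)·(I + t·N + (t^2/2)·N^2), where N is the 3×3 nilpotent shift.

After assembling e^{tJ} and conjugating by P, we get:

e^{tA} =
  [t^2*exp(-3*t) + t*exp(-3*t) + exp(-3*t), t^2*exp(-3*t) + t*exp(-3*t), t^2*exp(-3*t)/2]
  [-t^2*exp(-3*t) + t*exp(-3*t), -t^2*exp(-3*t) + t*exp(-3*t) + exp(-3*t), -t^2*exp(-3*t)/2 + t*exp(-3*t)]
  [-4*t*exp(-3*t), -4*t*exp(-3*t), -2*t*exp(-3*t) + exp(-3*t)]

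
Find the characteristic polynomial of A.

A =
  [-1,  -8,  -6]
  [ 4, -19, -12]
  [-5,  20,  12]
x^3 + 8*x^2 + 21*x + 18

Expanding det(x·I − A) (e.g. by cofactor expansion or by noting that A is similar to its Jordan form J, which has the same characteristic polynomial as A) gives
  χ_A(x) = x^3 + 8*x^2 + 21*x + 18
which factors as (x + 2)*(x + 3)^2. The eigenvalues (with algebraic multiplicities) are λ = -3 with multiplicity 2, λ = -2 with multiplicity 1.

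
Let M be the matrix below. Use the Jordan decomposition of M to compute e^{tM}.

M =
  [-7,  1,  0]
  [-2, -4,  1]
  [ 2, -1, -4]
e^{tM} =
  [t^2*exp(-5*t) - 2*t*exp(-5*t) + exp(-5*t), -t^2*exp(-5*t)/2 + t*exp(-5*t), t^2*exp(-5*t)/2]
  [2*t^2*exp(-5*t) - 2*t*exp(-5*t), -t^2*exp(-5*t) + t*exp(-5*t) + exp(-5*t), t^2*exp(-5*t) + t*exp(-5*t)]
  [2*t*exp(-5*t), -t*exp(-5*t), t*exp(-5*t) + exp(-5*t)]

Strategy: write M = P · J · P⁻¹ where J is a Jordan canonical form, so e^{tM} = P · e^{tJ} · P⁻¹, and e^{tJ} can be computed block-by-block.

M has Jordan form
J =
  [-5,  1,  0]
  [ 0, -5,  1]
  [ 0,  0, -5]
(up to reordering of blocks).

Per-block formulas:
  For a 3×3 Jordan block J_3(-5): exp(t · J_3(-5)) = e^(-5t)·(I + t·N + (t^2/2)·N^2), where N is the 3×3 nilpotent shift.

After assembling e^{tJ} and conjugating by P, we get:

e^{tM} =
  [t^2*exp(-5*t) - 2*t*exp(-5*t) + exp(-5*t), -t^2*exp(-5*t)/2 + t*exp(-5*t), t^2*exp(-5*t)/2]
  [2*t^2*exp(-5*t) - 2*t*exp(-5*t), -t^2*exp(-5*t) + t*exp(-5*t) + exp(-5*t), t^2*exp(-5*t) + t*exp(-5*t)]
  [2*t*exp(-5*t), -t*exp(-5*t), t*exp(-5*t) + exp(-5*t)]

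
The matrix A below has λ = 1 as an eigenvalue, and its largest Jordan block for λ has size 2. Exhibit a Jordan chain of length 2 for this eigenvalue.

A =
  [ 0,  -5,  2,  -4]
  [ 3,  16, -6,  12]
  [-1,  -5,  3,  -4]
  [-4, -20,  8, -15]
A Jordan chain for λ = 1 of length 2:
v_1 = (-1, 3, -1, -4)ᵀ
v_2 = (1, 0, 0, 0)ᵀ

Let N = A − (1)·I. We want v_2 with N^2 v_2 = 0 but N^1 v_2 ≠ 0; then v_{j-1} := N · v_j for j = 2, …, 2.

Pick v_2 = (1, 0, 0, 0)ᵀ.
Then v_1 = N · v_2 = (-1, 3, -1, -4)ᵀ.

Sanity check: (A − (1)·I) v_1 = (0, 0, 0, 0)ᵀ = 0. ✓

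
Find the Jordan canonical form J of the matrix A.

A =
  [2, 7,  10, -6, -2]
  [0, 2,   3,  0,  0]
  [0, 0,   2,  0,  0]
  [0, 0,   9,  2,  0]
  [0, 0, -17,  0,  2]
J_3(2) ⊕ J_1(2) ⊕ J_1(2)

The characteristic polynomial is
  det(x·I − A) = x^5 - 10*x^4 + 40*x^3 - 80*x^2 + 80*x - 32 = (x - 2)^5

Eigenvalues and multiplicities (the geometric multiplicity of λ is n − rank(A − λI), which equals the number of Jordan blocks for λ):
  λ = 2: algebraic multiplicity = 5, geometric multiplicity = 3

Determining the block sizes for each eigenvalue:
  λ = 2: with am = 5 and gm = 3, the partition is not yet determined (e.g. several partitions of 5 into 3 parts exist). Let N = A − (2)·I. Computing rank(N^1) = 2, rank(N^2) = 1, rank(N^3) = 0; the number of blocks of size ≥ j is rank(N^{j−1}) − rank(N^j), giving [3, 1, 1]. So we have 1 block(s) of size 3, 2 block(s) of size 1 → block sizes [3, 1, 1]

Assembling the blocks gives a Jordan form
J =
  [2, 1, 0, 0, 0]
  [0, 2, 1, 0, 0]
  [0, 0, 2, 0, 0]
  [0, 0, 0, 2, 0]
  [0, 0, 0, 0, 2]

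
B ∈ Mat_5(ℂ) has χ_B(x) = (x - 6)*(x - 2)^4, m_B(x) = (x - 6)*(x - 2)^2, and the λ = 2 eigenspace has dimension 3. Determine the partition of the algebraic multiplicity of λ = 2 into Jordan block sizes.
Block sizes for λ = 2: [2, 1, 1]

Step 1 — from the characteristic polynomial, algebraic multiplicity of λ = 2 is 4. From dim ker(B − (2)·I) = 3, there are exactly 3 Jordan blocks for λ = 2.
Step 2 — from the minimal polynomial, the factor (x − 2)^2 tells us the largest block for λ = 2 has size 2.
Step 3 — with total size 4, 3 blocks, and largest block 2, the block sizes (in nonincreasing order) are [2, 1, 1].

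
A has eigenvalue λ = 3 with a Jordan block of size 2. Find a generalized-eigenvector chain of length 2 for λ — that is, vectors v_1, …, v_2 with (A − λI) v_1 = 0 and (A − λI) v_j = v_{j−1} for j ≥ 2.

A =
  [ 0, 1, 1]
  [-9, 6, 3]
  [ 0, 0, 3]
A Jordan chain for λ = 3 of length 2:
v_1 = (-3, -9, 0)ᵀ
v_2 = (1, 0, 0)ᵀ

Let N = A − (3)·I. We want v_2 with N^2 v_2 = 0 but N^1 v_2 ≠ 0; then v_{j-1} := N · v_j for j = 2, …, 2.

Pick v_2 = (1, 0, 0)ᵀ.
Then v_1 = N · v_2 = (-3, -9, 0)ᵀ.

Sanity check: (A − (3)·I) v_1 = (0, 0, 0)ᵀ = 0. ✓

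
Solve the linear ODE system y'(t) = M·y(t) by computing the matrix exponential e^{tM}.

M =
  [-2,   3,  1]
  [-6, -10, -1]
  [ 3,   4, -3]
e^{tM} =
  [-3*t^2*exp(-5*t) + 3*t*exp(-5*t) + exp(-5*t), -t^2*exp(-5*t) + 3*t*exp(-5*t), t^2*exp(-5*t) + t*exp(-5*t)]
  [9*t^2*exp(-5*t)/2 - 6*t*exp(-5*t), 3*t^2*exp(-5*t)/2 - 5*t*exp(-5*t) + exp(-5*t), -3*t^2*exp(-5*t)/2 - t*exp(-5*t)]
  [-9*t^2*exp(-5*t)/2 + 3*t*exp(-5*t), -3*t^2*exp(-5*t)/2 + 4*t*exp(-5*t), 3*t^2*exp(-5*t)/2 + 2*t*exp(-5*t) + exp(-5*t)]

Strategy: write M = P · J · P⁻¹ where J is a Jordan canonical form, so e^{tM} = P · e^{tJ} · P⁻¹, and e^{tJ} can be computed block-by-block.

M has Jordan form
J =
  [-5,  1,  0]
  [ 0, -5,  1]
  [ 0,  0, -5]
(up to reordering of blocks).

Per-block formulas:
  For a 3×3 Jordan block J_3(-5): exp(t · J_3(-5)) = e^(-5t)·(I + t·N + (t^2/2)·N^2), where N is the 3×3 nilpotent shift.

After assembling e^{tJ} and conjugating by P, we get:

e^{tM} =
  [-3*t^2*exp(-5*t) + 3*t*exp(-5*t) + exp(-5*t), -t^2*exp(-5*t) + 3*t*exp(-5*t), t^2*exp(-5*t) + t*exp(-5*t)]
  [9*t^2*exp(-5*t)/2 - 6*t*exp(-5*t), 3*t^2*exp(-5*t)/2 - 5*t*exp(-5*t) + exp(-5*t), -3*t^2*exp(-5*t)/2 - t*exp(-5*t)]
  [-9*t^2*exp(-5*t)/2 + 3*t*exp(-5*t), -3*t^2*exp(-5*t)/2 + 4*t*exp(-5*t), 3*t^2*exp(-5*t)/2 + 2*t*exp(-5*t) + exp(-5*t)]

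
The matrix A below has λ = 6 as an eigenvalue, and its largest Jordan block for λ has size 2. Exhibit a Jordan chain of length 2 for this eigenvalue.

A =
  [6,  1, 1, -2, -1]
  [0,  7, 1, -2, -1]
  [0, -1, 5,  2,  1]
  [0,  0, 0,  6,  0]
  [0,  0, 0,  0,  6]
A Jordan chain for λ = 6 of length 2:
v_1 = (1, 1, -1, 0, 0)ᵀ
v_2 = (0, 1, 0, 0, 0)ᵀ

Let N = A − (6)·I. We want v_2 with N^2 v_2 = 0 but N^1 v_2 ≠ 0; then v_{j-1} := N · v_j for j = 2, …, 2.

Pick v_2 = (0, 1, 0, 0, 0)ᵀ.
Then v_1 = N · v_2 = (1, 1, -1, 0, 0)ᵀ.

Sanity check: (A − (6)·I) v_1 = (0, 0, 0, 0, 0)ᵀ = 0. ✓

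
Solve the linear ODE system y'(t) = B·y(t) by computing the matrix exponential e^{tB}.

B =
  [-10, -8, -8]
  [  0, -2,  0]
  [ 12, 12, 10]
e^{tB} =
  [-2*exp(2*t) + 3*exp(-2*t), -2*exp(2*t) + 2*exp(-2*t), -2*exp(2*t) + 2*exp(-2*t)]
  [0, exp(-2*t), 0]
  [3*exp(2*t) - 3*exp(-2*t), 3*exp(2*t) - 3*exp(-2*t), 3*exp(2*t) - 2*exp(-2*t)]

Strategy: write B = P · J · P⁻¹ where J is a Jordan canonical form, so e^{tB} = P · e^{tJ} · P⁻¹, and e^{tJ} can be computed block-by-block.

B has Jordan form
J =
  [-2,  0, 0]
  [ 0, -2, 0]
  [ 0,  0, 2]
(up to reordering of blocks).

Per-block formulas:
  For a 1×1 block at λ = 2: exp(t · [2]) = [e^(2t)].
  For a 1×1 block at λ = -2: exp(t · [-2]) = [e^(-2t)].

After assembling e^{tJ} and conjugating by P, we get:

e^{tB} =
  [-2*exp(2*t) + 3*exp(-2*t), -2*exp(2*t) + 2*exp(-2*t), -2*exp(2*t) + 2*exp(-2*t)]
  [0, exp(-2*t), 0]
  [3*exp(2*t) - 3*exp(-2*t), 3*exp(2*t) - 3*exp(-2*t), 3*exp(2*t) - 2*exp(-2*t)]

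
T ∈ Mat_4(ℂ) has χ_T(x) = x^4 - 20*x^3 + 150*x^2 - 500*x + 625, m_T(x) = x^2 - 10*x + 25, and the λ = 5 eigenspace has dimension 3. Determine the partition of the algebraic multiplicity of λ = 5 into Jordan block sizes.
Block sizes for λ = 5: [2, 1, 1]

Step 1 — from the characteristic polynomial, algebraic multiplicity of λ = 5 is 4. From dim ker(T − (5)·I) = 3, there are exactly 3 Jordan blocks for λ = 5.
Step 2 — from the minimal polynomial, the factor (x − 5)^2 tells us the largest block for λ = 5 has size 2.
Step 3 — with total size 4, 3 blocks, and largest block 2, the block sizes (in nonincreasing order) are [2, 1, 1].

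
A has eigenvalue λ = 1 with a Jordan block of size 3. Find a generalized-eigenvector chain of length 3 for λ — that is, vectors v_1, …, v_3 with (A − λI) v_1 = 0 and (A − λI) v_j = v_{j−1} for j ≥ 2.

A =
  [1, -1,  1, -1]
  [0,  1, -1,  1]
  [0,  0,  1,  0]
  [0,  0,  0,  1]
A Jordan chain for λ = 1 of length 3:
v_1 = (1, 0, 0, 0)ᵀ
v_2 = (1, -1, 0, 0)ᵀ
v_3 = (0, 0, 1, 0)ᵀ

Let N = A − (1)·I. We want v_3 with N^3 v_3 = 0 but N^2 v_3 ≠ 0; then v_{j-1} := N · v_j for j = 3, …, 2.

Pick v_3 = (0, 0, 1, 0)ᵀ.
Then v_2 = N · v_3 = (1, -1, 0, 0)ᵀ.
Then v_1 = N · v_2 = (1, 0, 0, 0)ᵀ.

Sanity check: (A − (1)·I) v_1 = (0, 0, 0, 0)ᵀ = 0. ✓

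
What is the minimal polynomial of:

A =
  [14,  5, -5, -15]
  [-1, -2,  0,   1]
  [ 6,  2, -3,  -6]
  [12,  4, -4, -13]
x^3 + 3*x^2 + 3*x + 1

The characteristic polynomial is χ_A(x) = (x + 1)^4, so the eigenvalues are known. The minimal polynomial is
  m_A(x) = Π_λ (x − λ)^{k_λ}
where k_λ is the size of the *largest* Jordan block for λ (equivalently, the smallest k with (A − λI)^k v = 0 for every generalised eigenvector v of λ).

  λ = -1: largest Jordan block has size 3, contributing (x + 1)^3

So m_A(x) = (x + 1)^3 = x^3 + 3*x^2 + 3*x + 1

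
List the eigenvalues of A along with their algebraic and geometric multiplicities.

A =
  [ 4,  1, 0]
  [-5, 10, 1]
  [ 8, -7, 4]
λ = 6: alg = 3, geom = 1

Step 1 — factor the characteristic polynomial to read off the algebraic multiplicities:
  χ_A(x) = (x - 6)^3

Step 2 — compute geometric multiplicities via the rank-nullity identity g(λ) = n − rank(A − λI):
  rank(A − (6)·I) = 2, so dim ker(A − (6)·I) = n − 2 = 1

Summary:
  λ = 6: algebraic multiplicity = 3, geometric multiplicity = 1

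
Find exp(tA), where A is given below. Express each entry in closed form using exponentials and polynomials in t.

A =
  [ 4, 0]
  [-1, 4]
e^{tA} =
  [exp(4*t), 0]
  [-t*exp(4*t), exp(4*t)]

Strategy: write A = P · J · P⁻¹ where J is a Jordan canonical form, so e^{tA} = P · e^{tJ} · P⁻¹, and e^{tJ} can be computed block-by-block.

A has Jordan form
J =
  [4, 1]
  [0, 4]
(up to reordering of blocks).

Per-block formulas:
  For a 2×2 Jordan block J_2(4): exp(t · J_2(4)) = e^(4t)·(I + t·N), where N is the 2×2 nilpotent shift.

After assembling e^{tJ} and conjugating by P, we get:

e^{tA} =
  [exp(4*t), 0]
  [-t*exp(4*t), exp(4*t)]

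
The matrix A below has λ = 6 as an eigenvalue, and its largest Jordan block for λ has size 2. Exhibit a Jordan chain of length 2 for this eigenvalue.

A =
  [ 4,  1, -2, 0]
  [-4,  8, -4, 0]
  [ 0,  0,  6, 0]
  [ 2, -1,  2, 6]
A Jordan chain for λ = 6 of length 2:
v_1 = (-2, -4, 0, 2)ᵀ
v_2 = (1, 0, 0, 0)ᵀ

Let N = A − (6)·I. We want v_2 with N^2 v_2 = 0 but N^1 v_2 ≠ 0; then v_{j-1} := N · v_j for j = 2, …, 2.

Pick v_2 = (1, 0, 0, 0)ᵀ.
Then v_1 = N · v_2 = (-2, -4, 0, 2)ᵀ.

Sanity check: (A − (6)·I) v_1 = (0, 0, 0, 0)ᵀ = 0. ✓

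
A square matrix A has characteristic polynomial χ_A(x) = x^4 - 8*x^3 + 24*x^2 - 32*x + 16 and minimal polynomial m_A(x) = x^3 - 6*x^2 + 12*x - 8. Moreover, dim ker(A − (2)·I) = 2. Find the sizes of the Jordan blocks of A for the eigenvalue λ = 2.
Block sizes for λ = 2: [3, 1]

Step 1 — from the characteristic polynomial, algebraic multiplicity of λ = 2 is 4. From dim ker(A − (2)·I) = 2, there are exactly 2 Jordan blocks for λ = 2.
Step 2 — from the minimal polynomial, the factor (x − 2)^3 tells us the largest block for λ = 2 has size 3.
Step 3 — with total size 4, 2 blocks, and largest block 3, the block sizes (in nonincreasing order) are [3, 1].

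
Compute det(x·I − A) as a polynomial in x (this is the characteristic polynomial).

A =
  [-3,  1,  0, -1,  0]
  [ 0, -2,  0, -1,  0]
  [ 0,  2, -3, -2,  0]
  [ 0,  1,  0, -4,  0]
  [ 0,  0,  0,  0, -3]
x^5 + 15*x^4 + 90*x^3 + 270*x^2 + 405*x + 243

Expanding det(x·I − A) (e.g. by cofactor expansion or by noting that A is similar to its Jordan form J, which has the same characteristic polynomial as A) gives
  χ_A(x) = x^5 + 15*x^4 + 90*x^3 + 270*x^2 + 405*x + 243
which factors as (x + 3)^5. The eigenvalues (with algebraic multiplicities) are λ = -3 with multiplicity 5.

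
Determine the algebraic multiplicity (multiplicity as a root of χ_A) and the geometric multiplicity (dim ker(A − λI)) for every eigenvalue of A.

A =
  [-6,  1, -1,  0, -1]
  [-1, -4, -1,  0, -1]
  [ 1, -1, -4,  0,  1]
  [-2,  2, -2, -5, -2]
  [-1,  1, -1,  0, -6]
λ = -5: alg = 5, geom = 4

Step 1 — factor the characteristic polynomial to read off the algebraic multiplicities:
  χ_A(x) = (x + 5)^5

Step 2 — compute geometric multiplicities via the rank-nullity identity g(λ) = n − rank(A − λI):
  rank(A − (-5)·I) = 1, so dim ker(A − (-5)·I) = n − 1 = 4

Summary:
  λ = -5: algebraic multiplicity = 5, geometric multiplicity = 4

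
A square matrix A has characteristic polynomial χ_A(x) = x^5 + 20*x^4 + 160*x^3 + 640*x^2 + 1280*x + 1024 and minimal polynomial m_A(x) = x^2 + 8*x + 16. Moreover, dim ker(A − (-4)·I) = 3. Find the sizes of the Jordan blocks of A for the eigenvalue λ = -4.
Block sizes for λ = -4: [2, 2, 1]

Step 1 — from the characteristic polynomial, algebraic multiplicity of λ = -4 is 5. From dim ker(A − (-4)·I) = 3, there are exactly 3 Jordan blocks for λ = -4.
Step 2 — from the minimal polynomial, the factor (x + 4)^2 tells us the largest block for λ = -4 has size 2.
Step 3 — with total size 5, 3 blocks, and largest block 2, the block sizes (in nonincreasing order) are [2, 2, 1].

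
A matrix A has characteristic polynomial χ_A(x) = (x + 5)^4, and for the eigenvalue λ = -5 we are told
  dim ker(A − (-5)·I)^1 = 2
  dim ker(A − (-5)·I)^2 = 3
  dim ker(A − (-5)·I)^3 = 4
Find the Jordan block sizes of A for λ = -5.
Block sizes for λ = -5: [3, 1]

From the dimensions of kernels of powers, the number of Jordan blocks of size at least j is d_j − d_{j−1} where d_j = dim ker(N^j) (with d_0 = 0). Computing the differences gives [2, 1, 1].
The number of blocks of size exactly k is (#blocks of size ≥ k) − (#blocks of size ≥ k + 1), so the partition is: 1 block(s) of size 1, 1 block(s) of size 3.
In nonincreasing order the block sizes are [3, 1].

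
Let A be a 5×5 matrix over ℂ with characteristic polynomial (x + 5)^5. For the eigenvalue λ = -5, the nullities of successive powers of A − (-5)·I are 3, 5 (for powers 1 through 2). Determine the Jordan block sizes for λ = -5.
Block sizes for λ = -5: [2, 2, 1]

From the dimensions of kernels of powers, the number of Jordan blocks of size at least j is d_j − d_{j−1} where d_j = dim ker(N^j) (with d_0 = 0). Computing the differences gives [3, 2].
The number of blocks of size exactly k is (#blocks of size ≥ k) − (#blocks of size ≥ k + 1), so the partition is: 1 block(s) of size 1, 2 block(s) of size 2.
In nonincreasing order the block sizes are [2, 2, 1].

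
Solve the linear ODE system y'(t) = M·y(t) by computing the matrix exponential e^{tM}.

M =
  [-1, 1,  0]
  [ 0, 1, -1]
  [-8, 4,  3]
e^{tM} =
  [2*t^2*exp(t) - 2*t*exp(t) + exp(t), -t^2*exp(t) + t*exp(t), -t^2*exp(t)/2]
  [4*t^2*exp(t), -2*t^2*exp(t) + exp(t), -t^2*exp(t) - t*exp(t)]
  [-8*t*exp(t), 4*t*exp(t), 2*t*exp(t) + exp(t)]

Strategy: write M = P · J · P⁻¹ where J is a Jordan canonical form, so e^{tM} = P · e^{tJ} · P⁻¹, and e^{tJ} can be computed block-by-block.

M has Jordan form
J =
  [1, 1, 0]
  [0, 1, 1]
  [0, 0, 1]
(up to reordering of blocks).

Per-block formulas:
  For a 3×3 Jordan block J_3(1): exp(t · J_3(1)) = e^(1t)·(I + t·N + (t^2/2)·N^2), where N is the 3×3 nilpotent shift.

After assembling e^{tJ} and conjugating by P, we get:

e^{tM} =
  [2*t^2*exp(t) - 2*t*exp(t) + exp(t), -t^2*exp(t) + t*exp(t), -t^2*exp(t)/2]
  [4*t^2*exp(t), -2*t^2*exp(t) + exp(t), -t^2*exp(t) - t*exp(t)]
  [-8*t*exp(t), 4*t*exp(t), 2*t*exp(t) + exp(t)]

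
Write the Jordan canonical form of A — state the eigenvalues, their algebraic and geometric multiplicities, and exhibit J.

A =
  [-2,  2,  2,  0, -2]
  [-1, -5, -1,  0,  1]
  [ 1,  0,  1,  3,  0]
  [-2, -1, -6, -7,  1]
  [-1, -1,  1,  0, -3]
J_1(-4) ⊕ J_1(-4) ⊕ J_2(-3) ⊕ J_1(-2)

The characteristic polynomial is
  det(x·I − A) = x^5 + 16*x^4 + 101*x^3 + 314*x^2 + 480*x + 288 = (x + 2)*(x + 3)^2*(x + 4)^2

Eigenvalues and multiplicities (the geometric multiplicity of λ is n − rank(A − λI), which equals the number of Jordan blocks for λ):
  λ = -4: algebraic multiplicity = 2, geometric multiplicity = 2
  λ = -3: algebraic multiplicity = 2, geometric multiplicity = 1
  λ = -2: algebraic multiplicity = 1, geometric multiplicity = 1

Determining the block sizes for each eigenvalue:
  λ = -4: gm = am = 2, so every block has size 1 → block sizes [1, 1]
  λ = -3: one block (gm = 1), so the single block has size am = 2 → block sizes [2]
  λ = -2: one block (gm = 1), so the single block has size am = 1 → block sizes [1]

Assembling the blocks gives a Jordan form
J =
  [-4,  0,  0,  0,  0]
  [ 0, -4,  0,  0,  0]
  [ 0,  0, -3,  1,  0]
  [ 0,  0,  0, -3,  0]
  [ 0,  0,  0,  0, -2]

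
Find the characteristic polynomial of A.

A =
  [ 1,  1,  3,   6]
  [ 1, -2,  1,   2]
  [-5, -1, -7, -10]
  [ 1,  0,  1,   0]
x^4 + 8*x^3 + 24*x^2 + 32*x + 16

Expanding det(x·I − A) (e.g. by cofactor expansion or by noting that A is similar to its Jordan form J, which has the same characteristic polynomial as A) gives
  χ_A(x) = x^4 + 8*x^3 + 24*x^2 + 32*x + 16
which factors as (x + 2)^4. The eigenvalues (with algebraic multiplicities) are λ = -2 with multiplicity 4.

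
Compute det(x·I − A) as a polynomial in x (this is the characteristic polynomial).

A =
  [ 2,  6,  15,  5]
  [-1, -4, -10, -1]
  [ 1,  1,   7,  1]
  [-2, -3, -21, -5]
x^4 - 18*x^2 + 81

Expanding det(x·I − A) (e.g. by cofactor expansion or by noting that A is similar to its Jordan form J, which has the same characteristic polynomial as A) gives
  χ_A(x) = x^4 - 18*x^2 + 81
which factors as (x - 3)^2*(x + 3)^2. The eigenvalues (with algebraic multiplicities) are λ = -3 with multiplicity 2, λ = 3 with multiplicity 2.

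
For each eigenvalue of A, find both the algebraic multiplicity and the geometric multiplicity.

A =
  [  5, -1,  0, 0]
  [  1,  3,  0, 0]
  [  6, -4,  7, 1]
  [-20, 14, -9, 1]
λ = 4: alg = 4, geom = 2

Step 1 — factor the characteristic polynomial to read off the algebraic multiplicities:
  χ_A(x) = (x - 4)^4

Step 2 — compute geometric multiplicities via the rank-nullity identity g(λ) = n − rank(A − λI):
  rank(A − (4)·I) = 2, so dim ker(A − (4)·I) = n − 2 = 2

Summary:
  λ = 4: algebraic multiplicity = 4, geometric multiplicity = 2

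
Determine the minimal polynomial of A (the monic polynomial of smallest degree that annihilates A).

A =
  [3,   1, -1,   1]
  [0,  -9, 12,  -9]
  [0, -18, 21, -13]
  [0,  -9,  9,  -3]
x^3 - 9*x^2 + 27*x - 27

The characteristic polynomial is χ_A(x) = (x - 3)^4, so the eigenvalues are known. The minimal polynomial is
  m_A(x) = Π_λ (x − λ)^{k_λ}
where k_λ is the size of the *largest* Jordan block for λ (equivalently, the smallest k with (A − λI)^k v = 0 for every generalised eigenvector v of λ).

  λ = 3: largest Jordan block has size 3, contributing (x − 3)^3

So m_A(x) = (x - 3)^3 = x^3 - 9*x^2 + 27*x - 27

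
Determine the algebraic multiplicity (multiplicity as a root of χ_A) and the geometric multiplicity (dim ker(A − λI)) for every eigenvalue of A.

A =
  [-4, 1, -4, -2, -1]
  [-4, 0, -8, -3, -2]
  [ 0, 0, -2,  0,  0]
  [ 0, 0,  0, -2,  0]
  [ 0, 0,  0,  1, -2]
λ = -2: alg = 5, geom = 3

Step 1 — factor the characteristic polynomial to read off the algebraic multiplicities:
  χ_A(x) = (x + 2)^5

Step 2 — compute geometric multiplicities via the rank-nullity identity g(λ) = n − rank(A − λI):
  rank(A − (-2)·I) = 2, so dim ker(A − (-2)·I) = n − 2 = 3

Summary:
  λ = -2: algebraic multiplicity = 5, geometric multiplicity = 3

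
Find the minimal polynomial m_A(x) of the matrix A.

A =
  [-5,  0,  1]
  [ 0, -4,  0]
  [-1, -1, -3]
x^3 + 12*x^2 + 48*x + 64

The characteristic polynomial is χ_A(x) = (x + 4)^3, so the eigenvalues are known. The minimal polynomial is
  m_A(x) = Π_λ (x − λ)^{k_λ}
where k_λ is the size of the *largest* Jordan block for λ (equivalently, the smallest k with (A − λI)^k v = 0 for every generalised eigenvector v of λ).

  λ = -4: largest Jordan block has size 3, contributing (x + 4)^3

So m_A(x) = (x + 4)^3 = x^3 + 12*x^2 + 48*x + 64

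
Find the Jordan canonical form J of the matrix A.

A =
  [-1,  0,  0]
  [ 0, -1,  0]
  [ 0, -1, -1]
J_2(-1) ⊕ J_1(-1)

The characteristic polynomial is
  det(x·I − A) = x^3 + 3*x^2 + 3*x + 1 = (x + 1)^3

Eigenvalues and multiplicities (the geometric multiplicity of λ is n − rank(A − λI), which equals the number of Jordan blocks for λ):
  λ = -1: algebraic multiplicity = 3, geometric multiplicity = 2

Determining the block sizes for each eigenvalue:
  λ = -1: 2 blocks summing to 3 forces exactly one block of size 2 and the rest size 1 → block sizes [2, 1]

Assembling the blocks gives a Jordan form
J =
  [-1,  1,  0]
  [ 0, -1,  0]
  [ 0,  0, -1]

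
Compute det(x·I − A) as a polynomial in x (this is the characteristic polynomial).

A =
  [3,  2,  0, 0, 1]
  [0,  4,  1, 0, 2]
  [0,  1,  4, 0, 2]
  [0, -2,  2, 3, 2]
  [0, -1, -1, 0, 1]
x^5 - 15*x^4 + 90*x^3 - 270*x^2 + 405*x - 243

Expanding det(x·I − A) (e.g. by cofactor expansion or by noting that A is similar to its Jordan form J, which has the same characteristic polynomial as A) gives
  χ_A(x) = x^5 - 15*x^4 + 90*x^3 - 270*x^2 + 405*x - 243
which factors as (x - 3)^5. The eigenvalues (with algebraic multiplicities) are λ = 3 with multiplicity 5.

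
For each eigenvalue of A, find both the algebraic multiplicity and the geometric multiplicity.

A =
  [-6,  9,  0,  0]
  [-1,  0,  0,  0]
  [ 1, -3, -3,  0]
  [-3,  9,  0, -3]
λ = -3: alg = 4, geom = 3

Step 1 — factor the characteristic polynomial to read off the algebraic multiplicities:
  χ_A(x) = (x + 3)^4

Step 2 — compute geometric multiplicities via the rank-nullity identity g(λ) = n − rank(A − λI):
  rank(A − (-3)·I) = 1, so dim ker(A − (-3)·I) = n − 1 = 3

Summary:
  λ = -3: algebraic multiplicity = 4, geometric multiplicity = 3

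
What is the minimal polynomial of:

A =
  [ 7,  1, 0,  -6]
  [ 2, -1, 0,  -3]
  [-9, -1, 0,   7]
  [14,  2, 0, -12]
x^4 + 6*x^3 + 9*x^2

The characteristic polynomial is χ_A(x) = x^2*(x + 3)^2, so the eigenvalues are known. The minimal polynomial is
  m_A(x) = Π_λ (x − λ)^{k_λ}
where k_λ is the size of the *largest* Jordan block for λ (equivalently, the smallest k with (A − λI)^k v = 0 for every generalised eigenvector v of λ).

  λ = -3: largest Jordan block has size 2, contributing (x + 3)^2
  λ = 0: largest Jordan block has size 2, contributing (x − 0)^2

So m_A(x) = x^2*(x + 3)^2 = x^4 + 6*x^3 + 9*x^2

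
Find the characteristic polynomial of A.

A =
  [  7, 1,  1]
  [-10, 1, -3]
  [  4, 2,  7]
x^3 - 15*x^2 + 75*x - 125

Expanding det(x·I − A) (e.g. by cofactor expansion or by noting that A is similar to its Jordan form J, which has the same characteristic polynomial as A) gives
  χ_A(x) = x^3 - 15*x^2 + 75*x - 125
which factors as (x - 5)^3. The eigenvalues (with algebraic multiplicities) are λ = 5 with multiplicity 3.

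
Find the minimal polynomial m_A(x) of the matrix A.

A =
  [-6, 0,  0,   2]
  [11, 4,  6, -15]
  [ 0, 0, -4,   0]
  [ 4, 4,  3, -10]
x^3 + 12*x^2 + 48*x + 64

The characteristic polynomial is χ_A(x) = (x + 4)^4, so the eigenvalues are known. The minimal polynomial is
  m_A(x) = Π_λ (x − λ)^{k_λ}
where k_λ is the size of the *largest* Jordan block for λ (equivalently, the smallest k with (A − λI)^k v = 0 for every generalised eigenvector v of λ).

  λ = -4: largest Jordan block has size 3, contributing (x + 4)^3

So m_A(x) = (x + 4)^3 = x^3 + 12*x^2 + 48*x + 64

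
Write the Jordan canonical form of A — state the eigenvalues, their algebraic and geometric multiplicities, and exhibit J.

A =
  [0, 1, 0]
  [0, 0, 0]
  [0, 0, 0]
J_2(0) ⊕ J_1(0)

The characteristic polynomial is
  det(x·I − A) = x^3

Eigenvalues and multiplicities (the geometric multiplicity of λ is n − rank(A − λI), which equals the number of Jordan blocks for λ):
  λ = 0: algebraic multiplicity = 3, geometric multiplicity = 2

Determining the block sizes for each eigenvalue:
  λ = 0: 2 blocks summing to 3 forces exactly one block of size 2 and the rest size 1 → block sizes [2, 1]

Assembling the blocks gives a Jordan form
J =
  [0, 1, 0]
  [0, 0, 0]
  [0, 0, 0]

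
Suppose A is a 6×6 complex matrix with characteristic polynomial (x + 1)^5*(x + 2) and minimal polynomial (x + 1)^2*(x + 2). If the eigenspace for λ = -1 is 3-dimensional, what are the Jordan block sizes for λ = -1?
Block sizes for λ = -1: [2, 2, 1]

Step 1 — from the characteristic polynomial, algebraic multiplicity of λ = -1 is 5. From dim ker(A − (-1)·I) = 3, there are exactly 3 Jordan blocks for λ = -1.
Step 2 — from the minimal polynomial, the factor (x + 1)^2 tells us the largest block for λ = -1 has size 2.
Step 3 — with total size 5, 3 blocks, and largest block 2, the block sizes (in nonincreasing order) are [2, 2, 1].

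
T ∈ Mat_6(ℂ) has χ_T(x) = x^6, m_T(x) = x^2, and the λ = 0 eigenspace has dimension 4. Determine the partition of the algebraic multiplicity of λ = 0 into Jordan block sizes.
Block sizes for λ = 0: [2, 2, 1, 1]

Step 1 — from the characteristic polynomial, algebraic multiplicity of λ = 0 is 6. From dim ker(T − (0)·I) = 4, there are exactly 4 Jordan blocks for λ = 0.
Step 2 — from the minimal polynomial, the factor (x − 0)^2 tells us the largest block for λ = 0 has size 2.
Step 3 — with total size 6, 4 blocks, and largest block 2, the block sizes (in nonincreasing order) are [2, 2, 1, 1].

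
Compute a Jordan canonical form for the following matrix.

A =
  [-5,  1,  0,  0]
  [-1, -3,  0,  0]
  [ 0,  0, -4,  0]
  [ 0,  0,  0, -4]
J_2(-4) ⊕ J_1(-4) ⊕ J_1(-4)

The characteristic polynomial is
  det(x·I − A) = x^4 + 16*x^3 + 96*x^2 + 256*x + 256 = (x + 4)^4

Eigenvalues and multiplicities (the geometric multiplicity of λ is n − rank(A − λI), which equals the number of Jordan blocks for λ):
  λ = -4: algebraic multiplicity = 4, geometric multiplicity = 3

Determining the block sizes for each eigenvalue:
  λ = -4: 3 blocks summing to 4 forces exactly one block of size 2 and the rest size 1 → block sizes [2, 1, 1]

Assembling the blocks gives a Jordan form
J =
  [-4,  1,  0,  0]
  [ 0, -4,  0,  0]
  [ 0,  0, -4,  0]
  [ 0,  0,  0, -4]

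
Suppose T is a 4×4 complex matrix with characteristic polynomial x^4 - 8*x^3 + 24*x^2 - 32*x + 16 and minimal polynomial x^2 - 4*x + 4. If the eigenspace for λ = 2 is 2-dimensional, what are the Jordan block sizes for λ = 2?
Block sizes for λ = 2: [2, 2]

Step 1 — from the characteristic polynomial, algebraic multiplicity of λ = 2 is 4. From dim ker(T − (2)·I) = 2, there are exactly 2 Jordan blocks for λ = 2.
Step 2 — from the minimal polynomial, the factor (x − 2)^2 tells us the largest block for λ = 2 has size 2.
Step 3 — with total size 4, 2 blocks, and largest block 2, the block sizes (in nonincreasing order) are [2, 2].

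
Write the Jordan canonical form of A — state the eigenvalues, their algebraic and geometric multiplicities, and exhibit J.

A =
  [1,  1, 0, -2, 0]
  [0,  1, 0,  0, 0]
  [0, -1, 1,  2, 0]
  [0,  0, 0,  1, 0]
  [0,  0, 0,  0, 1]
J_2(1) ⊕ J_1(1) ⊕ J_1(1) ⊕ J_1(1)

The characteristic polynomial is
  det(x·I − A) = x^5 - 5*x^4 + 10*x^3 - 10*x^2 + 5*x - 1 = (x - 1)^5

Eigenvalues and multiplicities (the geometric multiplicity of λ is n − rank(A − λI), which equals the number of Jordan blocks for λ):
  λ = 1: algebraic multiplicity = 5, geometric multiplicity = 4

Determining the block sizes for each eigenvalue:
  λ = 1: 4 blocks summing to 5 forces exactly one block of size 2 and the rest size 1 → block sizes [2, 1, 1, 1]

Assembling the blocks gives a Jordan form
J =
  [1, 1, 0, 0, 0]
  [0, 1, 0, 0, 0]
  [0, 0, 1, 0, 0]
  [0, 0, 0, 1, 0]
  [0, 0, 0, 0, 1]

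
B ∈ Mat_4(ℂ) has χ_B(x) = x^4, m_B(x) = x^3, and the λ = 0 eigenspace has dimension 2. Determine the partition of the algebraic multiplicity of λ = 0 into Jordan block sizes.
Block sizes for λ = 0: [3, 1]

Step 1 — from the characteristic polynomial, algebraic multiplicity of λ = 0 is 4. From dim ker(B − (0)·I) = 2, there are exactly 2 Jordan blocks for λ = 0.
Step 2 — from the minimal polynomial, the factor (x − 0)^3 tells us the largest block for λ = 0 has size 3.
Step 3 — with total size 4, 2 blocks, and largest block 3, the block sizes (in nonincreasing order) are [3, 1].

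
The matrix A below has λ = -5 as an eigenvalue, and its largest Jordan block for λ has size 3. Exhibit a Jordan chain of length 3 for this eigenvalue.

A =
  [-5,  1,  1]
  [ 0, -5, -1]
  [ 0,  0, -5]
A Jordan chain for λ = -5 of length 3:
v_1 = (-1, 0, 0)ᵀ
v_2 = (1, -1, 0)ᵀ
v_3 = (0, 0, 1)ᵀ

Let N = A − (-5)·I. We want v_3 with N^3 v_3 = 0 but N^2 v_3 ≠ 0; then v_{j-1} := N · v_j for j = 3, …, 2.

Pick v_3 = (0, 0, 1)ᵀ.
Then v_2 = N · v_3 = (1, -1, 0)ᵀ.
Then v_1 = N · v_2 = (-1, 0, 0)ᵀ.

Sanity check: (A − (-5)·I) v_1 = (0, 0, 0)ᵀ = 0. ✓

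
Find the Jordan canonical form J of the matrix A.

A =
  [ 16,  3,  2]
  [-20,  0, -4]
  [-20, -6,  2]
J_2(6) ⊕ J_1(6)

The characteristic polynomial is
  det(x·I − A) = x^3 - 18*x^2 + 108*x - 216 = (x - 6)^3

Eigenvalues and multiplicities (the geometric multiplicity of λ is n − rank(A − λI), which equals the number of Jordan blocks for λ):
  λ = 6: algebraic multiplicity = 3, geometric multiplicity = 2

Determining the block sizes for each eigenvalue:
  λ = 6: 2 blocks summing to 3 forces exactly one block of size 2 and the rest size 1 → block sizes [2, 1]

Assembling the blocks gives a Jordan form
J =
  [6, 1, 0]
  [0, 6, 0]
  [0, 0, 6]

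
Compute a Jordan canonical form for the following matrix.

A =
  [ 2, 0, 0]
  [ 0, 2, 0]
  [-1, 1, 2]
J_2(2) ⊕ J_1(2)

The characteristic polynomial is
  det(x·I − A) = x^3 - 6*x^2 + 12*x - 8 = (x - 2)^3

Eigenvalues and multiplicities (the geometric multiplicity of λ is n − rank(A − λI), which equals the number of Jordan blocks for λ):
  λ = 2: algebraic multiplicity = 3, geometric multiplicity = 2

Determining the block sizes for each eigenvalue:
  λ = 2: 2 blocks summing to 3 forces exactly one block of size 2 and the rest size 1 → block sizes [2, 1]

Assembling the blocks gives a Jordan form
J =
  [2, 1, 0]
  [0, 2, 0]
  [0, 0, 2]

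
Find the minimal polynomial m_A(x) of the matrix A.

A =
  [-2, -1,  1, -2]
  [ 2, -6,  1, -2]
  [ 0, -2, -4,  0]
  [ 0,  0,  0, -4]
x^3 + 12*x^2 + 48*x + 64

The characteristic polynomial is χ_A(x) = (x + 4)^4, so the eigenvalues are known. The minimal polynomial is
  m_A(x) = Π_λ (x − λ)^{k_λ}
where k_λ is the size of the *largest* Jordan block for λ (equivalently, the smallest k with (A − λI)^k v = 0 for every generalised eigenvector v of λ).

  λ = -4: largest Jordan block has size 3, contributing (x + 4)^3

So m_A(x) = (x + 4)^3 = x^3 + 12*x^2 + 48*x + 64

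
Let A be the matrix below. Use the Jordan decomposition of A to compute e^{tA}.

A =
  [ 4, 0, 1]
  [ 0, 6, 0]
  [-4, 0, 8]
e^{tA} =
  [-2*t*exp(6*t) + exp(6*t), 0, t*exp(6*t)]
  [0, exp(6*t), 0]
  [-4*t*exp(6*t), 0, 2*t*exp(6*t) + exp(6*t)]

Strategy: write A = P · J · P⁻¹ where J is a Jordan canonical form, so e^{tA} = P · e^{tJ} · P⁻¹, and e^{tJ} can be computed block-by-block.

A has Jordan form
J =
  [6, 1, 0]
  [0, 6, 0]
  [0, 0, 6]
(up to reordering of blocks).

Per-block formulas:
  For a 1×1 block at λ = 6: exp(t · [6]) = [e^(6t)].
  For a 2×2 Jordan block J_2(6): exp(t · J_2(6)) = e^(6t)·(I + t·N), where N is the 2×2 nilpotent shift.

After assembling e^{tJ} and conjugating by P, we get:

e^{tA} =
  [-2*t*exp(6*t) + exp(6*t), 0, t*exp(6*t)]
  [0, exp(6*t), 0]
  [-4*t*exp(6*t), 0, 2*t*exp(6*t) + exp(6*t)]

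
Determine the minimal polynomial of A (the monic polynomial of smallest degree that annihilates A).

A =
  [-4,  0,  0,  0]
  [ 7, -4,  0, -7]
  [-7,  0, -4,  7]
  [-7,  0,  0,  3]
x^2 + x - 12

The characteristic polynomial is χ_A(x) = (x - 3)*(x + 4)^3, so the eigenvalues are known. The minimal polynomial is
  m_A(x) = Π_λ (x − λ)^{k_λ}
where k_λ is the size of the *largest* Jordan block for λ (equivalently, the smallest k with (A − λI)^k v = 0 for every generalised eigenvector v of λ).

  λ = -4: largest Jordan block has size 1, contributing (x + 4)
  λ = 3: largest Jordan block has size 1, contributing (x − 3)

So m_A(x) = (x - 3)*(x + 4) = x^2 + x - 12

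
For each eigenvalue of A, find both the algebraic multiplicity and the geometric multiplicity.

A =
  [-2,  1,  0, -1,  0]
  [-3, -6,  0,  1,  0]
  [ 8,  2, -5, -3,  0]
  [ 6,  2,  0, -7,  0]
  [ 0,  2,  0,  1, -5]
λ = -5: alg = 5, geom = 3

Step 1 — factor the characteristic polynomial to read off the algebraic multiplicities:
  χ_A(x) = (x + 5)^5

Step 2 — compute geometric multiplicities via the rank-nullity identity g(λ) = n − rank(A − λI):
  rank(A − (-5)·I) = 2, so dim ker(A − (-5)·I) = n − 2 = 3

Summary:
  λ = -5: algebraic multiplicity = 5, geometric multiplicity = 3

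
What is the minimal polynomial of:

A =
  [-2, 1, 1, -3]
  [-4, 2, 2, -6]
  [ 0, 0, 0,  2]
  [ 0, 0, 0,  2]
x^3 - 2*x^2

The characteristic polynomial is χ_A(x) = x^3*(x - 2), so the eigenvalues are known. The minimal polynomial is
  m_A(x) = Π_λ (x − λ)^{k_λ}
where k_λ is the size of the *largest* Jordan block for λ (equivalently, the smallest k with (A − λI)^k v = 0 for every generalised eigenvector v of λ).

  λ = 0: largest Jordan block has size 2, contributing (x − 0)^2
  λ = 2: largest Jordan block has size 1, contributing (x − 2)

So m_A(x) = x^2*(x - 2) = x^3 - 2*x^2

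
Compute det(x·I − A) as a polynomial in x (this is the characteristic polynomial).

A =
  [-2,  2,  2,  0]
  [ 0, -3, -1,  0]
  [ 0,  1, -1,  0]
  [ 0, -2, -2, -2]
x^4 + 8*x^3 + 24*x^2 + 32*x + 16

Expanding det(x·I − A) (e.g. by cofactor expansion or by noting that A is similar to its Jordan form J, which has the same characteristic polynomial as A) gives
  χ_A(x) = x^4 + 8*x^3 + 24*x^2 + 32*x + 16
which factors as (x + 2)^4. The eigenvalues (with algebraic multiplicities) are λ = -2 with multiplicity 4.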